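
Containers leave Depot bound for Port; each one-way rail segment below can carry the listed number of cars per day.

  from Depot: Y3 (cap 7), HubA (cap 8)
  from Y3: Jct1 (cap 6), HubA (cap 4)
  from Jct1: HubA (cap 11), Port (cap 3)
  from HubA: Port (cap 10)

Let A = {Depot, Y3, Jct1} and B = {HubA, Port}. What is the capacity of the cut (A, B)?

26

Edges leaving {Depot, Y3, Jct1}: Depot→HubA (8), Y3→HubA (4), Jct1→HubA (11), Jct1→Port (3).
Cut capacity = 8 + 4 + 11 + 3 = 26.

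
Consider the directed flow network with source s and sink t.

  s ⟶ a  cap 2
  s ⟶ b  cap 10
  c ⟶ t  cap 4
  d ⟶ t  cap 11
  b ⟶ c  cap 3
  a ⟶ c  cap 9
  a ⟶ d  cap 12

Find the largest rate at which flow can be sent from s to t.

Augment s→a→c→t: bottleneck 2, flow now 2.
Augment s→b→c→t: bottleneck 2, flow now 4.
Augment s→b→c→a→d→t: bottleneck 1, flow now 5. (uses reverse residual edge)
No augmenting path remains; maximum flow = 5.
In the residual graph, reachable from s: {s, b}.
Min-cut edges: s→a (2), b→c (3); capacity 2 + 3 = 5.
This cut is saturated, so no flow can exceed 5.

5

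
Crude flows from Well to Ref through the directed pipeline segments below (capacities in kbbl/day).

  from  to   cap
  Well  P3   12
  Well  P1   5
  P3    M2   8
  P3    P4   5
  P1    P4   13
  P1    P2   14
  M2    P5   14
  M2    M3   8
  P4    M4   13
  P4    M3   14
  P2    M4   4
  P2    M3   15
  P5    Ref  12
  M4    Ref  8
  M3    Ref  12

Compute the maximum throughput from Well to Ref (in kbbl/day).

17

Augment Well→P3→M2→P5→Ref: bottleneck 8, flow now 8.
Augment Well→P3→P4→M4→Ref: bottleneck 4, flow now 12.
Augment Well→P1→P4→M4→Ref: bottleneck 4, flow now 16.
Augment Well→P1→P4→M3→Ref: bottleneck 1, flow now 17.
No augmenting path remains; maximum flow = 17.
In the residual graph, reachable from Well: {Well}.
Min-cut edges: Well→P3 (12), Well→P1 (5); capacity 12 + 5 = 17.
This cut is saturated, so no flow can exceed 17.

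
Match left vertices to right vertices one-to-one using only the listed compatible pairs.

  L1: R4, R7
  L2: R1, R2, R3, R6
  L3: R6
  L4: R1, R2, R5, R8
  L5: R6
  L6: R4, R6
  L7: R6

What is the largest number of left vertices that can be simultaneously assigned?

5

Unit-capacity flow: source→left, listed edges, right→sink; max matching = max flow.
Augmenting path L1→R4 (+1); matched 1.
Augmenting path L2→R1 (+1); matched 2.
Augmenting path L3→R6 (+1); matched 3.
Augmenting path L4→R2 (+1); matched 4.
Augmenting path L6→R4→L1→R7 (+1); matched 5.
No augmenting path remains; maximum matching = 5.
König certificate: {L1, L2, L4, L6, R6} is a vertex cover of size 5 (every listed pair touches it), so no matching can be larger.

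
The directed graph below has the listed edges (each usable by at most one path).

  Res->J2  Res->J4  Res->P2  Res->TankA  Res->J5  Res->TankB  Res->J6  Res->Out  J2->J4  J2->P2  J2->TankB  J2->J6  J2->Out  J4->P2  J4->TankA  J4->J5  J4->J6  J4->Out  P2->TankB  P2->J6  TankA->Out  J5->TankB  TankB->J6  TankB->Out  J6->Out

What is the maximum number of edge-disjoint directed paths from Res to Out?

Assign every edge capacity 1; by Menger, the answer equals the max flow.
Path Res→Out (+1); total 1.
Path Res→J2→Out (+1); total 2.
Path Res→J4→Out (+1); total 3.
Path Res→TankA→Out (+1); total 4.
Path Res→TankB→Out (+1); total 5.
Path Res→J6→Out (+1); total 6.
No residual Res→Out path; max flow = 6.
Certifying cut of size 6: {J6→Out, Res→J2, Res→J4, Res→Out, Res→TankA, TankB→Out}.

6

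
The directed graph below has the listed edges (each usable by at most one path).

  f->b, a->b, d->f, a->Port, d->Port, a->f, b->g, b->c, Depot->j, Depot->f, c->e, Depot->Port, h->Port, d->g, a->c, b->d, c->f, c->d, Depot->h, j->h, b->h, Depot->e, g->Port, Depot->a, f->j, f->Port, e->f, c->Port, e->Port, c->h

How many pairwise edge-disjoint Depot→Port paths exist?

Assign every edge capacity 1; by Menger, the answer equals the max flow.
Path Depot→Port (+1); total 1.
Path Depot→a→Port (+1); total 2.
Path Depot→e→Port (+1); total 3.
Path Depot→f→Port (+1); total 4.
Path Depot→h→Port (+1); total 5.
No residual Depot→Port path; max flow = 5.
Certifying cut of size 5: {Depot→Port, Depot→a, Depot→e, Depot→f, h→Port}.

5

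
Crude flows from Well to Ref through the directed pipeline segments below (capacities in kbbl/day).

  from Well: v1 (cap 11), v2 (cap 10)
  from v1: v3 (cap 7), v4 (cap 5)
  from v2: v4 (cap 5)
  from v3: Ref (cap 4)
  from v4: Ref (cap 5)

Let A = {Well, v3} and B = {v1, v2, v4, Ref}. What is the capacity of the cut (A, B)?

25

Edges leaving {Well, v3}: Well→v1 (11), Well→v2 (10), v3→Ref (4).
Cut capacity = 11 + 10 + 4 = 25.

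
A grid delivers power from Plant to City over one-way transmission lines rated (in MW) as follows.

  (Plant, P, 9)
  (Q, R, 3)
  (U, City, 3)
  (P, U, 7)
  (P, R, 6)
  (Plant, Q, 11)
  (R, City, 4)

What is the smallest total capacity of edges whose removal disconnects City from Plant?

7

Augment Plant→P→R→City: bottleneck 4, flow now 4.
Augment Plant→P→U→City: bottleneck 3, flow now 7.
No augmenting path remains; maximum flow = 7.
By max-flow min-cut, the minimum cut capacity equals the max flow.
In the residual graph, reachable from Plant: {Plant, P, Q, R, U}.
Min-cut edges: R→City (4), U→City (3); capacity 4 + 3 = 7.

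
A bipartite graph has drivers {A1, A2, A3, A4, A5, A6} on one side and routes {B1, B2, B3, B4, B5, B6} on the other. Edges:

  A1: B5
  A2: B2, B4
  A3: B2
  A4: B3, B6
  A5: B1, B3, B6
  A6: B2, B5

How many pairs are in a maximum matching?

5

Unit-capacity flow: source→left, listed edges, right→sink; max matching = max flow.
Augmenting path A1→B5 (+1); matched 1.
Augmenting path A2→B2 (+1); matched 2.
Augmenting path A4→B3 (+1); matched 3.
Augmenting path A5→B1 (+1); matched 4.
Augmenting path A3→B2→A2→B4 (+1); matched 5.
No augmenting path remains; maximum matching = 5.
König certificate: {A2, A4, A5, B2, B5} is a vertex cover of size 5 (every listed pair touches it), so no matching can be larger.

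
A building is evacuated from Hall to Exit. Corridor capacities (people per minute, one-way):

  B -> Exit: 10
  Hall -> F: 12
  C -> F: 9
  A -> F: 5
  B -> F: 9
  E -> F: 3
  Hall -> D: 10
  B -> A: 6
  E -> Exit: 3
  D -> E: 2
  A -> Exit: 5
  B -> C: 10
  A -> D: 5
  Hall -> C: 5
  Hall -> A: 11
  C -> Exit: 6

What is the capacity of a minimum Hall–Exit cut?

12

Augment Hall→A→Exit: bottleneck 5, flow now 5.
Augment Hall→C→Exit: bottleneck 5, flow now 10.
Augment Hall→D→E→Exit: bottleneck 2, flow now 12.
No augmenting path remains; maximum flow = 12.
By max-flow min-cut, the minimum cut capacity equals the max flow.
In the residual graph, reachable from Hall: {Hall, A, D, F}.
Min-cut edges: Hall→C (5), A→Exit (5), D→E (2); capacity 5 + 5 + 2 = 12.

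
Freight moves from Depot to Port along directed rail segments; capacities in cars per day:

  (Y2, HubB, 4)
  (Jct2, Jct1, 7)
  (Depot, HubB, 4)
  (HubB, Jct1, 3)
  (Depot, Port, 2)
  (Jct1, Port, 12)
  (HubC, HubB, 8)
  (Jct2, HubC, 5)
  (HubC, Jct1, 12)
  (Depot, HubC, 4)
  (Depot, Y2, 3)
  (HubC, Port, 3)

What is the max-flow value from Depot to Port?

Augment Depot→Port: bottleneck 2, flow now 2.
Augment Depot→HubC→Port: bottleneck 3, flow now 5.
Augment Depot→HubC→Jct1→Port: bottleneck 1, flow now 6.
Augment Depot→HubB→Jct1→Port: bottleneck 3, flow now 9.
No augmenting path remains; maximum flow = 9.
In the residual graph, reachable from Depot: {Depot, Y2, HubB}.
Min-cut edges: Depot→HubC (4), Depot→Port (2), HubB→Jct1 (3); capacity 4 + 2 + 3 = 9.
This cut is saturated, so no flow can exceed 9.

9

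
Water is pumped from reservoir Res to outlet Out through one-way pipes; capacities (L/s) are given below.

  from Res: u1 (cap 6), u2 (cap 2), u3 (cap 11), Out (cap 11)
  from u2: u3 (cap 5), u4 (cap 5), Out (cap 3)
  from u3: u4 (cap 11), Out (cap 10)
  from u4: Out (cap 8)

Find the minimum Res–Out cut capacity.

Augment Res→Out: bottleneck 11, flow now 11.
Augment Res→u2→Out: bottleneck 2, flow now 13.
Augment Res→u3→Out: bottleneck 10, flow now 23.
Augment Res→u3→u4→Out: bottleneck 1, flow now 24.
No augmenting path remains; maximum flow = 24.
By max-flow min-cut, the minimum cut capacity equals the max flow.
In the residual graph, reachable from Res: {Res, u1}.
Min-cut edges: Res→u2 (2), Res→u3 (11), Res→Out (11); capacity 2 + 11 + 11 = 24.

24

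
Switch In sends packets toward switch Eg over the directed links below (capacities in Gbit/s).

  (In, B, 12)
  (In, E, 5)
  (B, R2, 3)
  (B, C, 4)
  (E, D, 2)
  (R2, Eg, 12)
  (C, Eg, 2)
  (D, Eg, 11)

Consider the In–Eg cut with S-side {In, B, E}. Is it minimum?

Given cut capacity: 3 + 4 + 2 = 9.
Augment In→B→R2→Eg: bottleneck 3, flow now 3.
Augment In→B→C→Eg: bottleneck 2, flow now 5.
Augment In→E→D→Eg: bottleneck 2, flow now 7.
No augmenting path remains; maximum flow = 7.
In the residual graph, reachable from In: {In, B, E, C}.
Min-cut edges: B→R2 (3), E→D (2), C→Eg (2); capacity 3 + 2 + 2 = 7.
Cut capacity 9 exceeds the max flow 7, so it is not minimum.

No — its capacity is 9, but the minimum cut has capacity 7.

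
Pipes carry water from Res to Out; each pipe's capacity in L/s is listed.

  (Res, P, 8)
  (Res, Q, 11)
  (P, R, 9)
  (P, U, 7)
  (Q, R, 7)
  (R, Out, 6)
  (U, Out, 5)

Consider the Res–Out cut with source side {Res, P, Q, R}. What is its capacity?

Edges leaving {Res, P, Q, R}: P→U (7), R→Out (6).
Cut capacity = 7 + 6 = 13.

13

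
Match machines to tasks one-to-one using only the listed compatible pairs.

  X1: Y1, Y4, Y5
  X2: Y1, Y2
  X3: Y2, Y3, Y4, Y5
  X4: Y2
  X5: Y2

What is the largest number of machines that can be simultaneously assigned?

4

Unit-capacity flow: source→left, listed edges, right→sink; max matching = max flow.
Augmenting path X1→Y1 (+1); matched 1.
Augmenting path X2→Y2 (+1); matched 2.
Augmenting path X3→Y3 (+1); matched 3.
Augmenting path X4→Y2→X2→Y1→X1→Y4 (+1); matched 4.
No augmenting path remains; maximum matching = 4.
König certificate: {X1, X2, X3, Y2} is a vertex cover of size 4 (every listed pair touches it), so no matching can be larger.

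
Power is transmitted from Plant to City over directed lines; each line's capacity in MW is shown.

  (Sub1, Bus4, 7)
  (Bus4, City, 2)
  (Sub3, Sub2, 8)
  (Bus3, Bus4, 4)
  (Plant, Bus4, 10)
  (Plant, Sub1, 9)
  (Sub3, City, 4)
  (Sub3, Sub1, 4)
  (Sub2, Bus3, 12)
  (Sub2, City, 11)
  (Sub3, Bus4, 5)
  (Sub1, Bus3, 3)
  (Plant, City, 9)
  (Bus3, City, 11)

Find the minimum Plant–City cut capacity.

Augment Plant→City: bottleneck 9, flow now 9.
Augment Plant→Bus4→City: bottleneck 2, flow now 11.
Augment Plant→Sub1→Bus3→City: bottleneck 3, flow now 14.
No augmenting path remains; maximum flow = 14.
By max-flow min-cut, the minimum cut capacity equals the max flow.
In the residual graph, reachable from Plant: {Plant, Sub1, Bus4}.
Min-cut edges: Plant→City (9), Sub1→Bus3 (3), Bus4→City (2); capacity 9 + 3 + 2 = 14.

14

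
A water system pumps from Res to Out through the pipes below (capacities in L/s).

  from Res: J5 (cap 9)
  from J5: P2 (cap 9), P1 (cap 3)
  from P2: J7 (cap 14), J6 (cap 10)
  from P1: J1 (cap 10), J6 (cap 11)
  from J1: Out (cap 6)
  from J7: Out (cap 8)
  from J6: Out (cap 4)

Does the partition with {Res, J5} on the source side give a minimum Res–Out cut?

No — its capacity is 12, but the minimum cut has capacity 9.

Given cut capacity: 9 + 3 = 12.
Augment Res→J5→P2→J7→Out: bottleneck 8, flow now 8.
Augment Res→J5→P2→J6→Out: bottleneck 1, flow now 9.
No augmenting path remains; maximum flow = 9.
In the residual graph, reachable from Res: {Res}.
Min-cut edges: Res→J5 (9); capacity 9 = 9.
Cut capacity 12 exceeds the max flow 9, so it is not minimum.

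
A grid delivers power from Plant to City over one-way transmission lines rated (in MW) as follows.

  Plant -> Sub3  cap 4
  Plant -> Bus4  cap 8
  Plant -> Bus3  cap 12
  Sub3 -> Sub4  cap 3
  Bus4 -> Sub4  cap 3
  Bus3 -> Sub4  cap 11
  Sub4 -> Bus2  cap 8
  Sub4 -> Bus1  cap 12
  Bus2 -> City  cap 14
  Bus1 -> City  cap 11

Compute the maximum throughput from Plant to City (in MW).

17

Augment Plant→Sub3→Sub4→Bus2→City: bottleneck 3, flow now 3.
Augment Plant→Bus4→Sub4→Bus2→City: bottleneck 3, flow now 6.
Augment Plant→Bus3→Sub4→Bus2→City: bottleneck 2, flow now 8.
Augment Plant→Bus3→Sub4→Bus1→City: bottleneck 9, flow now 17.
No augmenting path remains; maximum flow = 17.
In the residual graph, reachable from Plant: {Plant, Sub3, Bus4, Bus3}.
Min-cut edges: Sub3→Sub4 (3), Bus4→Sub4 (3), Bus3→Sub4 (11); capacity 3 + 3 + 11 = 17.
This cut is saturated, so no flow can exceed 17.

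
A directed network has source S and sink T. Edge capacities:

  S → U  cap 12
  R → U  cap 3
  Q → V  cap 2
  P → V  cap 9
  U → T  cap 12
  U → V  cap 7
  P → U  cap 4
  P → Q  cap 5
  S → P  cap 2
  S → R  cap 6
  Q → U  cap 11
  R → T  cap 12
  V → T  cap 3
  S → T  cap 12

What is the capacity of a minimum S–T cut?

Augment S→T: bottleneck 12, flow now 12.
Augment S→R→T: bottleneck 6, flow now 18.
Augment S→U→T: bottleneck 12, flow now 30.
Augment S→P→V→T: bottleneck 2, flow now 32.
No augmenting path remains; maximum flow = 32.
By max-flow min-cut, the minimum cut capacity equals the max flow.
In the residual graph, reachable from S: {S}.
Min-cut edges: S→P (2), S→R (6), S→U (12), S→T (12); capacity 2 + 6 + 12 + 12 = 32.

32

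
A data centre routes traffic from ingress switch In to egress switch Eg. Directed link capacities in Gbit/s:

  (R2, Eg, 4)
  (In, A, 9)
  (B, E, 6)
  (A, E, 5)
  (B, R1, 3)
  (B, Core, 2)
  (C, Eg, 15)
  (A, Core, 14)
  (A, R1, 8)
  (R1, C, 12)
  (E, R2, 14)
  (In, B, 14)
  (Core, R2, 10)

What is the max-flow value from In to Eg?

15

Augment In→A→R1→C→Eg: bottleneck 8, flow now 8.
Augment In→A→Core→R2→Eg: bottleneck 1, flow now 9.
Augment In→B→R1→C→Eg: bottleneck 3, flow now 12.
Augment In→B→Core→R2→Eg: bottleneck 2, flow now 14.
Augment In→B→E→R2→Eg: bottleneck 1, flow now 15.
No augmenting path remains; maximum flow = 15.
In the residual graph, reachable from In: {In, A, B, Core, E, R2}.
Min-cut edges: A→R1 (8), B→R1 (3), R2→Eg (4); capacity 8 + 3 + 4 = 15.
This cut is saturated, so no flow can exceed 15.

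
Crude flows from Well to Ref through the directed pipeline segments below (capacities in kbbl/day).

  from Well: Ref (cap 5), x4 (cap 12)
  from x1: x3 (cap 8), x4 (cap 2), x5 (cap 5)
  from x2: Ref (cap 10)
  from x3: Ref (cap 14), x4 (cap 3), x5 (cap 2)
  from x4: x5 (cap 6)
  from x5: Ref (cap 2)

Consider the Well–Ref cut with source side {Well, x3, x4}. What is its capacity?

27

Edges leaving {Well, x3, x4}: Well→Ref (5), x3→x5 (2), x3→Ref (14), x4→x5 (6).
Cut capacity = 5 + 2 + 14 + 6 = 27.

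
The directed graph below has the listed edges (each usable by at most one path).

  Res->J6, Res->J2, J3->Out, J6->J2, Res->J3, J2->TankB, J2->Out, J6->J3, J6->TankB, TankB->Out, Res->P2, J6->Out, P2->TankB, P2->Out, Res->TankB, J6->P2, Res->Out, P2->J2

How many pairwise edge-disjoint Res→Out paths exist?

Assign every edge capacity 1; by Menger, the answer equals the max flow.
Path Res→Out (+1); total 1.
Path Res→P2→Out (+1); total 2.
Path Res→J6→Out (+1); total 3.
Path Res→TankB→Out (+1); total 4.
Path Res→J3→Out (+1); total 5.
Path Res→J2→Out (+1); total 6.
No residual Res→Out path; max flow = 6.
Certifying cut of size 6: {Res→J2, Res→J3, Res→J6, Res→Out, Res→P2, Res→TankB}.

6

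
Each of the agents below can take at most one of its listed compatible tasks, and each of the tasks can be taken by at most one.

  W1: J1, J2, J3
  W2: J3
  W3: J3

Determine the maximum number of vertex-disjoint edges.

2

Unit-capacity flow: source→left, listed edges, right→sink; max matching = max flow.
Augmenting path W1→J1 (+1); matched 1.
Augmenting path W2→J3 (+1); matched 2.
No augmenting path remains; maximum matching = 2.
König certificate: {W1, J3} is a vertex cover of size 2 (every listed pair touches it), so no matching can be larger.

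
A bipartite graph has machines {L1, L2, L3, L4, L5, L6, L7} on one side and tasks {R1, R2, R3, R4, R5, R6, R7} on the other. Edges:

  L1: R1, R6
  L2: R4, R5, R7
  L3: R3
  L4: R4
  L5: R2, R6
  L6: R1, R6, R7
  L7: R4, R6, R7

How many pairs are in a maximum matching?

7

Unit-capacity flow: source→left, listed edges, right→sink; max matching = max flow.
Augmenting path L1→R1 (+1); matched 1.
Augmenting path L2→R4 (+1); matched 2.
Augmenting path L3→R3 (+1); matched 3.
Augmenting path L5→R2 (+1); matched 4.
Augmenting path L6→R6 (+1); matched 5.
Augmenting path L7→R7 (+1); matched 6.
Augmenting path L4→R4→L2→R5 (+1); matched 7.
No augmenting path remains; maximum matching = 7.
König certificate: {L1, L2, L3, L4, L5, L6, L7} is a vertex cover of size 7 (every listed pair touches it), so no matching can be larger.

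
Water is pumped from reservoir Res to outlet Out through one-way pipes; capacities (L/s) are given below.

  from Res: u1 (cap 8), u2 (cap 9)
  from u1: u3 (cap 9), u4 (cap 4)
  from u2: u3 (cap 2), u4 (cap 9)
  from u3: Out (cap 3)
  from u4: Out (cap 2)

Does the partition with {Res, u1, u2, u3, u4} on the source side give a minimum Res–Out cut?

Given cut capacity: 3 + 2 = 5.
Augment Res→u1→u3→Out: bottleneck 3, flow now 3.
Augment Res→u1→u4→Out: bottleneck 2, flow now 5.
No augmenting path remains; maximum flow = 5.
Cut capacity 5 equals the max flow, so it is a minimum cut.

Yes — it is a minimum cut (capacity 5).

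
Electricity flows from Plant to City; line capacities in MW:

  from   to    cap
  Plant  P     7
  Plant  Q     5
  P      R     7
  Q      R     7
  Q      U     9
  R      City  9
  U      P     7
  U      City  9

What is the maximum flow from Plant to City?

12

Augment Plant→P→R→City: bottleneck 7, flow now 7.
Augment Plant→Q→R→City: bottleneck 2, flow now 9.
Augment Plant→Q→U→City: bottleneck 3, flow now 12.
No augmenting path remains; maximum flow = 12.
In the residual graph, reachable from Plant: {Plant}.
Min-cut edges: Plant→P (7), Plant→Q (5); capacity 7 + 5 = 12.
This cut is saturated, so no flow can exceed 12.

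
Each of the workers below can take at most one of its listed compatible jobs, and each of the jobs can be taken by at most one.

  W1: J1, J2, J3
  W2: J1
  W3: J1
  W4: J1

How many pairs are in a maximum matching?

Unit-capacity flow: source→left, listed edges, right→sink; max matching = max flow.
Augmenting path W1→J1 (+1); matched 1.
Augmenting path W2→J1→W1→J2 (+1); matched 2.
No augmenting path remains; maximum matching = 2.
König certificate: {W1, J1} is a vertex cover of size 2 (every listed pair touches it), so no matching can be larger.

2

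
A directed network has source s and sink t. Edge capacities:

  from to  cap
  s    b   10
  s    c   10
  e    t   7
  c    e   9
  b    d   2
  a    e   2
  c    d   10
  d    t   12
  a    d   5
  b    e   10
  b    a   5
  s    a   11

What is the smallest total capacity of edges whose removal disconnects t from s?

Augment s→a→d→t: bottleneck 5, flow now 5.
Augment s→a→e→t: bottleneck 2, flow now 7.
Augment s→b→d→t: bottleneck 2, flow now 9.
Augment s→b→e→t: bottleneck 5, flow now 14.
Augment s→c→d→t: bottleneck 5, flow now 19.
No augmenting path remains; maximum flow = 19.
By max-flow min-cut, the minimum cut capacity equals the max flow.
In the residual graph, reachable from s: {s, a, b, c, d, e}.
Min-cut edges: d→t (12), e→t (7); capacity 12 + 7 = 19.

19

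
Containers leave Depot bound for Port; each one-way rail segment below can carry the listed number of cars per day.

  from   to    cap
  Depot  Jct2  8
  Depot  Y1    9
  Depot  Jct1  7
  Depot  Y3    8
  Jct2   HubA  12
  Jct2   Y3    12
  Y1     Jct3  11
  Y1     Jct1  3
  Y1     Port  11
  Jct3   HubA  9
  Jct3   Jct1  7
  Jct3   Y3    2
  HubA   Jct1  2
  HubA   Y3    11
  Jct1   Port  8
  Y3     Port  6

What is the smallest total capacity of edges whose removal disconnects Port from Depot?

23

Augment Depot→Y1→Port: bottleneck 9, flow now 9.
Augment Depot→Jct1→Port: bottleneck 7, flow now 16.
Augment Depot→Y3→Port: bottleneck 6, flow now 22.
Augment Depot→Jct2→HubA→Jct1→Port: bottleneck 1, flow now 23.
No augmenting path remains; maximum flow = 23.
By max-flow min-cut, the minimum cut capacity equals the max flow.
In the residual graph, reachable from Depot: {Depot, Jct2, HubA, Jct1, Y3}.
Min-cut edges: Depot→Y1 (9), Jct1→Port (8), Y3→Port (6); capacity 9 + 8 + 6 = 23.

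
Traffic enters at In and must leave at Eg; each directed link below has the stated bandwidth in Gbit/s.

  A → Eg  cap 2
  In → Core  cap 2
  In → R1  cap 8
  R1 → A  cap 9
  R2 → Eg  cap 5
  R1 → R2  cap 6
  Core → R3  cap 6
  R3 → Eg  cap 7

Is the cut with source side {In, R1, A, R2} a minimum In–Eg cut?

Yes — it is a minimum cut (capacity 9).

Given cut capacity: 2 + 2 + 5 = 9.
Augment In→R1→A→Eg: bottleneck 2, flow now 2.
Augment In→R1→R2→Eg: bottleneck 5, flow now 7.
Augment In→Core→R3→Eg: bottleneck 2, flow now 9.
No augmenting path remains; maximum flow = 9.
Cut capacity 9 equals the max flow, so it is a minimum cut.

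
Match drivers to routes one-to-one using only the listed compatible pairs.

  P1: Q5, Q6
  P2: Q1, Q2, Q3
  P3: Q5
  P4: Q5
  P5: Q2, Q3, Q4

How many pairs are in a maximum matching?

Unit-capacity flow: source→left, listed edges, right→sink; max matching = max flow.
Augmenting path P1→Q5 (+1); matched 1.
Augmenting path P2→Q1 (+1); matched 2.
Augmenting path P5→Q2 (+1); matched 3.
Augmenting path P3→Q5→P1→Q6 (+1); matched 4.
No augmenting path remains; maximum matching = 4.
König certificate: {P1, P2, P5, Q5} is a vertex cover of size 4 (every listed pair touches it), so no matching can be larger.

4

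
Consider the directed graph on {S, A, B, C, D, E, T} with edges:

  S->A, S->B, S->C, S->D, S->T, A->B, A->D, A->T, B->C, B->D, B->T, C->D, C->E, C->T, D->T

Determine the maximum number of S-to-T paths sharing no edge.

Assign every edge capacity 1; by Menger, the answer equals the max flow.
Path S→T (+1); total 1.
Path S→A→T (+1); total 2.
Path S→B→T (+1); total 3.
Path S→C→T (+1); total 4.
Path S→D→T (+1); total 5.
No residual S→T path; max flow = 5.
Certifying cut of size 5: {S→A, S→B, S→C, S→D, S→T}.

5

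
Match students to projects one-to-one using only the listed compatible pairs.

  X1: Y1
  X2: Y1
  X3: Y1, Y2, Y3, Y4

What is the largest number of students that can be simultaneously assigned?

2

Unit-capacity flow: source→left, listed edges, right→sink; max matching = max flow.
Augmenting path X1→Y1 (+1); matched 1.
Augmenting path X3→Y2 (+1); matched 2.
No augmenting path remains; maximum matching = 2.
König certificate: {X3, Y1} is a vertex cover of size 2 (every listed pair touches it), so no matching can be larger.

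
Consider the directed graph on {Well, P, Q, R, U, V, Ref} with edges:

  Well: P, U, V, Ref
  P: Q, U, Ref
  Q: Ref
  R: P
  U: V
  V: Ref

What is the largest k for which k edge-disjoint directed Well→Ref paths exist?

Assign every edge capacity 1; by Menger, the answer equals the max flow.
Path Well→Ref (+1); total 1.
Path Well→P→Ref (+1); total 2.
Path Well→V→Ref (+1); total 3.
No residual Well→Ref path; max flow = 3.
Certifying cut of size 3: {V→Ref, Well→P, Well→Ref}.

3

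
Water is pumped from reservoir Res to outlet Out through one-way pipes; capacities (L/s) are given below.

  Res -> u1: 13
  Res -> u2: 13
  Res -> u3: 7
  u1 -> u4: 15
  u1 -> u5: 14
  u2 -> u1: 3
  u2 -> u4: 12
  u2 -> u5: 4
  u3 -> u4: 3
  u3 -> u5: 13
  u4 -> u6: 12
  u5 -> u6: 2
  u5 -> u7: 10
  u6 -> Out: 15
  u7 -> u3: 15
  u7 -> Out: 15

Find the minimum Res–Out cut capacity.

24

Augment Res→u1→u4→u6→Out: bottleneck 12, flow now 12.
Augment Res→u1→u5→u6→Out: bottleneck 1, flow now 13.
Augment Res→u2→u5→u6→Out: bottleneck 1, flow now 14.
Augment Res→u2→u5→u7→Out: bottleneck 3, flow now 17.
Augment Res→u3→u5→u7→Out: bottleneck 7, flow now 24.
No augmenting path remains; maximum flow = 24.
By max-flow min-cut, the minimum cut capacity equals the max flow.
In the residual graph, reachable from Res: {Res, u1, u2, u3, u4, u5}.
Min-cut edges: u4→u6 (12), u5→u6 (2), u5→u7 (10); capacity 12 + 2 + 10 = 24.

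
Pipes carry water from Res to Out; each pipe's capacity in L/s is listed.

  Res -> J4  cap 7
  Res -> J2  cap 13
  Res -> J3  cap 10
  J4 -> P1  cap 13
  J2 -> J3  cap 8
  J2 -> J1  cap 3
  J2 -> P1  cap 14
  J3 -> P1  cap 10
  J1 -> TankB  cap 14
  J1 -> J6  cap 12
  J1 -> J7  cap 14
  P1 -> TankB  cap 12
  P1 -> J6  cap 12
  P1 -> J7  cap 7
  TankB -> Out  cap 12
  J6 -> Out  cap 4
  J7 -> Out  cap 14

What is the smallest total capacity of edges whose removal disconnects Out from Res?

Augment Res→J4→P1→TankB→Out: bottleneck 7, flow now 7.
Augment Res→J2→J1→TankB→Out: bottleneck 3, flow now 10.
Augment Res→J2→P1→TankB→Out: bottleneck 2, flow now 12.
Augment Res→J2→P1→J6→Out: bottleneck 4, flow now 16.
Augment Res→J2→P1→J7→Out: bottleneck 4, flow now 20.
Augment Res→J3→P1→J7→Out: bottleneck 3, flow now 23.
Augment Res→J3→P1→TankB→J1→J7→Out: bottleneck 3, flow now 26. (uses reverse residual edge)
No augmenting path remains; maximum flow = 26.
By max-flow min-cut, the minimum cut capacity equals the max flow.
In the residual graph, reachable from Res: {Res, J4, J2, J3, P1, J6}.
Min-cut edges: J2→J1 (3), P1→TankB (12), P1→J7 (7), J6→Out (4); capacity 3 + 12 + 7 + 4 = 26.

26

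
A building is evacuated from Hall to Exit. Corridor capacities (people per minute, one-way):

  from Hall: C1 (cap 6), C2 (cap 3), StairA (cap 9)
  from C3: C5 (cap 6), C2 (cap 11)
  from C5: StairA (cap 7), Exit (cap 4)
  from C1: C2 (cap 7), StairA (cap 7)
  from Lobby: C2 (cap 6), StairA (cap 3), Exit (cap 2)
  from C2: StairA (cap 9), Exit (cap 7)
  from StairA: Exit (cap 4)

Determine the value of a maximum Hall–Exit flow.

Augment Hall→C2→Exit: bottleneck 3, flow now 3.
Augment Hall→StairA→Exit: bottleneck 4, flow now 7.
Augment Hall→C1→C2→Exit: bottleneck 4, flow now 11.
No augmenting path remains; maximum flow = 11.
In the residual graph, reachable from Hall: {Hall, C1, C2, StairA}.
Min-cut edges: C2→Exit (7), StairA→Exit (4); capacity 7 + 4 = 11.
This cut is saturated, so no flow can exceed 11.

11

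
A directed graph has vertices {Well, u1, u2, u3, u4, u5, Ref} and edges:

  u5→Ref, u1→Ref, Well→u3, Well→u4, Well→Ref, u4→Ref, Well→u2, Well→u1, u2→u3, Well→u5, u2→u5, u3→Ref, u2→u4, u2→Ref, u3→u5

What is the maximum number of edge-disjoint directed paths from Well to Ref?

Assign every edge capacity 1; by Menger, the answer equals the max flow.
Path Well→Ref (+1); total 1.
Path Well→u1→Ref (+1); total 2.
Path Well→u2→Ref (+1); total 3.
Path Well→u3→Ref (+1); total 4.
Path Well→u4→Ref (+1); total 5.
Path Well→u5→Ref (+1); total 6.
No residual Well→Ref path; max flow = 6.
Certifying cut of size 6: {Well→Ref, Well→u1, Well→u2, Well→u3, Well→u4, Well→u5}.

6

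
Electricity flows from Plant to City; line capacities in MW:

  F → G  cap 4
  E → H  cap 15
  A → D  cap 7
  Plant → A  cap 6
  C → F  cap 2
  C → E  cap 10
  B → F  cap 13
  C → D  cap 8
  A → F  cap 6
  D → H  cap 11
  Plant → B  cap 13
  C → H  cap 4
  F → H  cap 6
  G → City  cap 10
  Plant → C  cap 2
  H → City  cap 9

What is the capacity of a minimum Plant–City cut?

Augment Plant→C→H→City: bottleneck 2, flow now 2.
Augment Plant→A→D→H→City: bottleneck 6, flow now 8.
Augment Plant→B→F→G→City: bottleneck 4, flow now 12.
Augment Plant→B→F→H→City: bottleneck 1, flow now 13.
No augmenting path remains; maximum flow = 13.
By max-flow min-cut, the minimum cut capacity equals the max flow.
In the residual graph, reachable from Plant: {Plant, A, B, C, D, E, F, H}.
Min-cut edges: F→G (4), H→City (9); capacity 4 + 9 = 13.

13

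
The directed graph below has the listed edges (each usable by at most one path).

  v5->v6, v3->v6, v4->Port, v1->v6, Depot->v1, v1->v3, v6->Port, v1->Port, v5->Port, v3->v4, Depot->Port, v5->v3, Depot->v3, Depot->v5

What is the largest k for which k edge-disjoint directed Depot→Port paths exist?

Assign every edge capacity 1; by Menger, the answer equals the max flow.
Path Depot→Port (+1); total 1.
Path Depot→v1→Port (+1); total 2.
Path Depot→v5→Port (+1); total 3.
Path Depot→v3→v4→Port (+1); total 4.
No residual Depot→Port path; max flow = 4.
Certifying cut of size 4: {Depot→Port, Depot→v1, Depot→v3, Depot→v5}.

4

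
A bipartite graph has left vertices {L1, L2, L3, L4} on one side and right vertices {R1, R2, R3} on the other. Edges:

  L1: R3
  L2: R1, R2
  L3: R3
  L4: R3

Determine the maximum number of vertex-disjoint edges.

Unit-capacity flow: source→left, listed edges, right→sink; max matching = max flow.
Augmenting path L1→R3 (+1); matched 1.
Augmenting path L2→R1 (+1); matched 2.
No augmenting path remains; maximum matching = 2.
König certificate: {L2, R3} is a vertex cover of size 2 (every listed pair touches it), so no matching can be larger.

2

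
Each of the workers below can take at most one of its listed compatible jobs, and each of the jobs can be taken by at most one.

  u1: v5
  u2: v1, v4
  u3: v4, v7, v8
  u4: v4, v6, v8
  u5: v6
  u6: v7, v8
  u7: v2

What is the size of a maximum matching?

7

Unit-capacity flow: source→left, listed edges, right→sink; max matching = max flow.
Augmenting path u1→v5 (+1); matched 1.
Augmenting path u2→v1 (+1); matched 2.
Augmenting path u3→v4 (+1); matched 3.
Augmenting path u4→v6 (+1); matched 4.
Augmenting path u6→v7 (+1); matched 5.
Augmenting path u7→v2 (+1); matched 6.
Augmenting path u5→v6→u4→v8 (+1); matched 7.
No augmenting path remains; maximum matching = 7.
König certificate: {u1, u2, u3, u4, u5, u6, u7} is a vertex cover of size 7 (every listed pair touches it), so no matching can be larger.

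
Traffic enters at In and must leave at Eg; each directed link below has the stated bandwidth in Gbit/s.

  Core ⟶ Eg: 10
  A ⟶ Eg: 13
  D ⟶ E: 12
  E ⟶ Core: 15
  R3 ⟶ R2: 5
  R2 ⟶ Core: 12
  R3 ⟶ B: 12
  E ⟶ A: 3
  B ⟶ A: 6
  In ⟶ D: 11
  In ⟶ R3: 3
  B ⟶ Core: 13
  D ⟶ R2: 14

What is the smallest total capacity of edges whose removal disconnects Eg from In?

14

Augment In→R3→R2→Core→Eg: bottleneck 3, flow now 3.
Augment In→D→R2→Core→Eg: bottleneck 7, flow now 10.
Augment In→D→E→A→Eg: bottleneck 3, flow now 13.
Augment In→D→R2→R3→B→A→Eg: bottleneck 1, flow now 14. (uses reverse residual edge)
No augmenting path remains; maximum flow = 14.
By max-flow min-cut, the minimum cut capacity equals the max flow.
In the residual graph, reachable from In: {In}.
Min-cut edges: In→R3 (3), In→D (11); capacity 3 + 11 = 14.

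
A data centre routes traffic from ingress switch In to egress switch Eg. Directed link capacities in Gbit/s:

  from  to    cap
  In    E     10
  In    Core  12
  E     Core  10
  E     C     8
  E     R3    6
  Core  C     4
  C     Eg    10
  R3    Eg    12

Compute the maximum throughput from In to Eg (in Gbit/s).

Augment In→E→C→Eg: bottleneck 8, flow now 8.
Augment In→E→R3→Eg: bottleneck 2, flow now 10.
Augment In→Core→C→Eg: bottleneck 2, flow now 12.
Augment In→Core→C→E→R3→Eg: bottleneck 2, flow now 14. (uses reverse residual edge)
No augmenting path remains; maximum flow = 14.
In the residual graph, reachable from In: {In, Core}.
Min-cut edges: In→E (10), Core→C (4); capacity 10 + 4 = 14.
This cut is saturated, so no flow can exceed 14.

14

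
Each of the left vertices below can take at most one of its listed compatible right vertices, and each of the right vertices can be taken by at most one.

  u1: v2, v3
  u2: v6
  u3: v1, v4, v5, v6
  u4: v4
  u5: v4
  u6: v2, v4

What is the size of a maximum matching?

5

Unit-capacity flow: source→left, listed edges, right→sink; max matching = max flow.
Augmenting path u1→v2 (+1); matched 1.
Augmenting path u2→v6 (+1); matched 2.
Augmenting path u3→v1 (+1); matched 3.
Augmenting path u4→v4 (+1); matched 4.
Augmenting path u6→v2→u1→v3 (+1); matched 5.
No augmenting path remains; maximum matching = 5.
König certificate: {u1, u2, u3, u6, v4} is a vertex cover of size 5 (every listed pair touches it), so no matching can be larger.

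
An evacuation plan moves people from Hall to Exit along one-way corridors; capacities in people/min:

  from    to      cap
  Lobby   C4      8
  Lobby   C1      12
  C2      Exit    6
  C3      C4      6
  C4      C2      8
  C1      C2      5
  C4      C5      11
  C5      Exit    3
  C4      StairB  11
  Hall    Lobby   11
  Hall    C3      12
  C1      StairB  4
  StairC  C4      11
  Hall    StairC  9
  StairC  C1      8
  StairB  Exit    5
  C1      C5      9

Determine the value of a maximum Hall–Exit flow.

Augment Hall→StairC→C1→StairB→Exit: bottleneck 4, flow now 4.
Augment Hall→StairC→C1→C2→Exit: bottleneck 4, flow now 8.
Augment Hall→StairC→C4→StairB→Exit: bottleneck 1, flow now 9.
Augment Hall→Lobby→C1→C2→Exit: bottleneck 1, flow now 10.
Augment Hall→Lobby→C1→C5→Exit: bottleneck 3, flow now 13.
Augment Hall→Lobby→C4→C2→Exit: bottleneck 1, flow now 14.
No augmenting path remains; maximum flow = 14.
In the residual graph, reachable from Hall: {Hall, StairC, Lobby, C3, C1, C4, StairB, C2, C5}.
Min-cut edges: StairB→Exit (5), C2→Exit (6), C5→Exit (3); capacity 5 + 6 + 3 = 14.
This cut is saturated, so no flow can exceed 14.

14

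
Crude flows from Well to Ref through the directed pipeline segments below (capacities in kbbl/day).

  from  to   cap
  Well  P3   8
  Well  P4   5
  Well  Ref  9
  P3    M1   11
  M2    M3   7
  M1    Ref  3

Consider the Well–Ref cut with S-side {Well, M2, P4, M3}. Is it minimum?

Given cut capacity: 8 + 9 = 17.
Augment Well→Ref: bottleneck 9, flow now 9.
Augment Well→P3→M1→Ref: bottleneck 3, flow now 12.
No augmenting path remains; maximum flow = 12.
In the residual graph, reachable from Well: {Well, P3, P4, M1}.
Min-cut edges: Well→Ref (9), M1→Ref (3); capacity 9 + 3 = 12.
Cut capacity 17 exceeds the max flow 12, so it is not minimum.

No — its capacity is 17, but the minimum cut has capacity 12.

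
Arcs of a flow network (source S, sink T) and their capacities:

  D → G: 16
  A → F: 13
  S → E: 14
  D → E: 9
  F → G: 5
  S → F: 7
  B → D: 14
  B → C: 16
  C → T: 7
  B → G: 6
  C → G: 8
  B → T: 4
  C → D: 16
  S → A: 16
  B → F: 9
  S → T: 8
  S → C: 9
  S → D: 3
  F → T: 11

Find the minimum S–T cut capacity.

Augment S→T: bottleneck 8, flow now 8.
Augment S→C→T: bottleneck 7, flow now 15.
Augment S→F→T: bottleneck 7, flow now 22.
Augment S→A→F→T: bottleneck 4, flow now 26.
No augmenting path remains; maximum flow = 26.
By max-flow min-cut, the minimum cut capacity equals the max flow.
In the residual graph, reachable from S: {S, A, C, D, E, F, G}.
Min-cut edges: S→T (8), C→T (7), F→T (11); capacity 8 + 7 + 11 = 26.

26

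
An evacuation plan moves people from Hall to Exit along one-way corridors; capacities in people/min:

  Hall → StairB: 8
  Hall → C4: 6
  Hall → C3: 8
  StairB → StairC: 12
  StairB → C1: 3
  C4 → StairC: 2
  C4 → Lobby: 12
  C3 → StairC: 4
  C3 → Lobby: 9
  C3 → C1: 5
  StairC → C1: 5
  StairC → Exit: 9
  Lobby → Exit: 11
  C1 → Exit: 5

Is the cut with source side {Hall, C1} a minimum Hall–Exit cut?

No — its capacity is 27, but the minimum cut has capacity 22.

Given cut capacity: 8 + 6 + 8 + 5 = 27.
Augment Hall→StairB→StairC→Exit: bottleneck 8, flow now 8.
Augment Hall→C4→StairC→Exit: bottleneck 1, flow now 9.
Augment Hall→C4→Lobby→Exit: bottleneck 5, flow now 14.
Augment Hall→C3→Lobby→Exit: bottleneck 6, flow now 20.
Augment Hall→C3→C1→Exit: bottleneck 2, flow now 22.
No augmenting path remains; maximum flow = 22.
In the residual graph, reachable from Hall: {Hall}.
Min-cut edges: Hall→StairB (8), Hall→C4 (6), Hall→C3 (8); capacity 8 + 6 + 8 = 22.
Cut capacity 27 exceeds the max flow 22, so it is not minimum.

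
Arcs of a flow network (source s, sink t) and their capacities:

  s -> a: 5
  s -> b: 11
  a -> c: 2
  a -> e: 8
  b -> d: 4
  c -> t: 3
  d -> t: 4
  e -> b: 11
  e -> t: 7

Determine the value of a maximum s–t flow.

Augment s→a→c→t: bottleneck 2, flow now 2.
Augment s→a→e→t: bottleneck 3, flow now 5.
Augment s→b→d→t: bottleneck 4, flow now 9.
No augmenting path remains; maximum flow = 9.
In the residual graph, reachable from s: {s, b}.
Min-cut edges: s→a (5), b→d (4); capacity 5 + 4 = 9.
This cut is saturated, so no flow can exceed 9.

9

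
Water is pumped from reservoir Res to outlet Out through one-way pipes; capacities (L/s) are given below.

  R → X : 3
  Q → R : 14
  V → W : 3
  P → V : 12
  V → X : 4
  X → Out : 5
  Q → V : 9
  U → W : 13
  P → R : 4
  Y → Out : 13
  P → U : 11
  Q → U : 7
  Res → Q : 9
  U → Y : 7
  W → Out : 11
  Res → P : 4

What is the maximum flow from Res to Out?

13

Augment Res→P→R→X→Out: bottleneck 3, flow now 3.
Augment Res→P→U→W→Out: bottleneck 1, flow now 4.
Augment Res→Q→U→W→Out: bottleneck 7, flow now 11.
Augment Res→Q→V→W→Out: bottleneck 2, flow now 13.
No augmenting path remains; maximum flow = 13.
In the residual graph, reachable from Res: {Res}.
Min-cut edges: Res→P (4), Res→Q (9); capacity 4 + 9 = 13.
This cut is saturated, so no flow can exceed 13.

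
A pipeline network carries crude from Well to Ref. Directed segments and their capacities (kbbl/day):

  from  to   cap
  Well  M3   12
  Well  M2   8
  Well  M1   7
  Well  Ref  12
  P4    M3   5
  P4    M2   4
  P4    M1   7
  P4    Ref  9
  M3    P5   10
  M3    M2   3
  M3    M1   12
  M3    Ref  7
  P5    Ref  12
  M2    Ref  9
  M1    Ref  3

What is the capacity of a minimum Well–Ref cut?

Augment Well→Ref: bottleneck 12, flow now 12.
Augment Well→M3→Ref: bottleneck 7, flow now 19.
Augment Well→M2→Ref: bottleneck 8, flow now 27.
Augment Well→M1→Ref: bottleneck 3, flow now 30.
Augment Well→M3→P5→Ref: bottleneck 5, flow now 35.
No augmenting path remains; maximum flow = 35.
By max-flow min-cut, the minimum cut capacity equals the max flow.
In the residual graph, reachable from Well: {Well, M1}.
Min-cut edges: Well→M3 (12), Well→M2 (8), Well→Ref (12), M1→Ref (3); capacity 12 + 8 + 12 + 3 = 35.

35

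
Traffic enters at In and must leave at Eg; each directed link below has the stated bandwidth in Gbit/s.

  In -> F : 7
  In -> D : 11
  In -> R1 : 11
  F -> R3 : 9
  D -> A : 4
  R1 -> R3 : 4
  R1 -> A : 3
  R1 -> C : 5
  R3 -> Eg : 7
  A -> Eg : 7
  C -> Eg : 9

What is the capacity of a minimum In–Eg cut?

19

Augment In→F→R3→Eg: bottleneck 7, flow now 7.
Augment In→D→A→Eg: bottleneck 4, flow now 11.
Augment In→R1→A→Eg: bottleneck 3, flow now 14.
Augment In→R1→C→Eg: bottleneck 5, flow now 19.
No augmenting path remains; maximum flow = 19.
By max-flow min-cut, the minimum cut capacity equals the max flow.
In the residual graph, reachable from In: {In, F, D, R1, R3}.
Min-cut edges: D→A (4), R1→A (3), R1→C (5), R3→Eg (7); capacity 4 + 3 + 5 + 7 = 19.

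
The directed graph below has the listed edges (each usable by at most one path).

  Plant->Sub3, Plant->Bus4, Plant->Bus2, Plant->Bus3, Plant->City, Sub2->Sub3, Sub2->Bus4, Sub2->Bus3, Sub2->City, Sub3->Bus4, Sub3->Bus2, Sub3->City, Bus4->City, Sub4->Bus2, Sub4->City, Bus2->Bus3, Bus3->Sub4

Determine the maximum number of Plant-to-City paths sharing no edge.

Assign every edge capacity 1; by Menger, the answer equals the max flow.
Path Plant→City (+1); total 1.
Path Plant→Sub3→City (+1); total 2.
Path Plant→Bus4→City (+1); total 3.
Path Plant→Bus3→Sub4→City (+1); total 4.
No residual Plant→City path; max flow = 4.
Certifying cut of size 4: {Bus3→Sub4, Plant→Bus4, Plant→City, Plant→Sub3}.

4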